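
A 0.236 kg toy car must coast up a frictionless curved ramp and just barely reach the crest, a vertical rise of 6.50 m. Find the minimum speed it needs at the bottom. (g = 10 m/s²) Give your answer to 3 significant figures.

v = 11.4 m/s

At the top it is momentarily at rest, so all KE converts to PE: ½mv² = mgh
v = √(2gh) = √(2 × 10 × 6.50) = 11.40 m/s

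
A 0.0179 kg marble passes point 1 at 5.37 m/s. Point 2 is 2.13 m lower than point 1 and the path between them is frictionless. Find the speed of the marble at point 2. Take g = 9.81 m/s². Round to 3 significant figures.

Mechanical energy is conserved (no friction): ½mv₀² + mgh = ½mv²
v² = v₀² + 2gh = (5.37)² + 2(9.81)(2.13) = 70.627
v = √70.627 = 8.404 m/s

v = 8.40 m/s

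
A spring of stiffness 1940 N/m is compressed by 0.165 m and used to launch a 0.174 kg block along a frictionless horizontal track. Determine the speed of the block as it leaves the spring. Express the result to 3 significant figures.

Conservation of energy: ½kx² = ½mv²
v = x√(k/m) = 0.165 × √(1940/0.174) = 17.42 m/s

v = 17.4 m/s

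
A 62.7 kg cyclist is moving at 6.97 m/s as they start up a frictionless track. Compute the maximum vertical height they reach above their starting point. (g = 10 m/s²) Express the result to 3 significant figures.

Setting KE at the bottom equal to PE gained: ½mv² = mgh
h = v²/(2g) = 6.97²/(2 × 10) = 2.429 m

h = 2.43 m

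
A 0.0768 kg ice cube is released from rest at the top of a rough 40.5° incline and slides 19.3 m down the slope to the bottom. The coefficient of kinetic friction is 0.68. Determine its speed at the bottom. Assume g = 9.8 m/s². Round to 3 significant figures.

v = 7.08 m/s

Taking the bottom as reference, mgh = ½mv² + μ_k N L with h = L sinθ, N = mg cosθ:
mgh = mgL sinθ = (0.0768)(9.8)(19.3)sin40.5° = 9.4339 J
W_f = μ_k mg cosθ · L = (0.68)(0.0768)(9.8)cos40.5°·19.3 = 7.511 J
½mv² = 9.4339 − 7.511 = 1.9228 J
v = √(2 × 1.9228/0.0768) = 7.076 m/s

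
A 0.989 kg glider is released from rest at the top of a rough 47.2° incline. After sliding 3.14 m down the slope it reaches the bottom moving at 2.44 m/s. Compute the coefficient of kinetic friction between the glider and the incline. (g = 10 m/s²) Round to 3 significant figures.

μ_k = 0.940

mgh = ½mv² + μ_k (mg cosθ) L, with h = L sinθ
mgL sinθ = 22.786 J; ½mv² = 2.9441 J
W_f = 22.786 − 2.9441 = 19.84 J
μ_k = W_f/(mg cosθ · L) = 19.84/(6.720 × 3.14) = 0.9404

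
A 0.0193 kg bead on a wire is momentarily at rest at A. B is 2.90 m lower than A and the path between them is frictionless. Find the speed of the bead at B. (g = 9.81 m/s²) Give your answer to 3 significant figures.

Equating total energy at the two states: mgh = ½mv²
v = √(2gh) = √(2 × 9.81 × 2.90) = √56.898 = 7.543 m/s

v = 7.54 m/s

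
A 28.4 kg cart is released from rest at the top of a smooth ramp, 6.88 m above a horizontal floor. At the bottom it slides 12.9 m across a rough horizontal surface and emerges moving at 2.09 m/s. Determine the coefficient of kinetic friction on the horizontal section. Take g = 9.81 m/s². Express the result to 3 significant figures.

μ_k = 0.516

Energy at the top = energy at the end + work done against friction:
mgh = ½mv² + μ_k m g d
mgh = 1916.8 J; ½mv² = 62.027 J
W_f = 1916.8 − 62.027 = 1855 J
μ_k = W_f/(mg·d) = 1855/(278.6 × 12.9) = 0.5161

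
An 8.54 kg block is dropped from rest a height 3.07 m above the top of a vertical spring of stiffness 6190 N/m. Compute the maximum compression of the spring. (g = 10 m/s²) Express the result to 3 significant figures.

Measuring PE from the top of the relaxed spring, at max compression the block has dropped H + x with zero KE, so:
mg(H + x) = ½kx²
½(6190)x² − (8.54)(10)x − (8.54)(10)(3.07) = 0
3095x² − 85.40x − 262.2 = 0
x = [85.40 + √(7293 + 3.2458e+06)]/(2 × 3095) = 0.3052 m

x = 0.305 m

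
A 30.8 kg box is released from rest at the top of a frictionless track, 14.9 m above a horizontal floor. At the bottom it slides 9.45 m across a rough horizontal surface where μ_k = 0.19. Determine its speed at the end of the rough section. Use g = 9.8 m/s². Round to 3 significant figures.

Applying the work–energy principle:
mgh = ½mv² + μ_k m g d
W_f = μ_k mg d = (0.19)(30.8)(9.8)(9.45) = 542.0 J
½mv² = mgh − W_f = 4497.4 − 542.0 = 3955.5 J
v = √(2 × 3955.5/30.8) = 16.03 m/s

v = 16.0 m/s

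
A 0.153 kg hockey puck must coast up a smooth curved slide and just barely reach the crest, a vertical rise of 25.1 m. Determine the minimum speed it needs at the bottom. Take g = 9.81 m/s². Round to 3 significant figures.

At the top it is momentarily at rest, so all KE converts to PE: ½mv² = mgh
v = √(2gh) = √(2 × 9.81 × 25.1) = 22.19 m/s

v = 22.2 m/s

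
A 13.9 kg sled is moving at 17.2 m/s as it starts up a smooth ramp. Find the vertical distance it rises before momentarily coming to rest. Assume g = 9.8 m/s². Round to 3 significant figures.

Setting KE at the bottom equal to PE gained: ½mv² = mgh
h = v²/(2g) = 17.2²/(2 × 9.8) = 15.09 m

h = 15.1 m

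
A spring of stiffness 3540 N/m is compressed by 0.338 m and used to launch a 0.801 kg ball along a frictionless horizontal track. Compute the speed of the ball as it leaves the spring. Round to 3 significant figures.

v = 22.5 m/s

The ball leaves the spring when the spring is at natural length, so ½kx² = ½mv²
v = x√(k/m) = 0.338 × √(3540/0.801) = 22.47 m/s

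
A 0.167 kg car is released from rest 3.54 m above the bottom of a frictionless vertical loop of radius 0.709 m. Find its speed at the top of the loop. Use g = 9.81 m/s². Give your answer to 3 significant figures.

Energy conservation: mgh = ½mv_top² + mg(2r)
v_top² = 2g(h − 2r) = 2(9.81)(3.54 − 1.418) = 41.63
v_top = 6.452 m/s

v = 6.45 m/s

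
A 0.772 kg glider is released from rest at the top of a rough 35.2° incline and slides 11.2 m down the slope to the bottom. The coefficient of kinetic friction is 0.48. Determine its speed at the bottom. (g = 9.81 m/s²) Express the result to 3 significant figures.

Work–energy: mg(L sinθ) − μ_k(mg cosθ)L = ½mv²
mgh = mgL sinθ = (0.772)(9.81)(11.2)sin35.2° = 48.894 J
W_f = μ_k mg cosθ · L = (0.48)(0.772)(9.81)cos35.2°·11.2 = 33.27 J
½mv² = 48.894 − 33.27 = 15.624 J
v = √(2 × 15.624/0.772) = 6.362 m/s

v = 6.36 m/s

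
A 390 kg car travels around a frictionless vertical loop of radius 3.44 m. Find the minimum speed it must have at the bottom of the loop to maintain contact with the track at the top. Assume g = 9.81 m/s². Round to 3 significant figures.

At the top: mg = mv_top²/r ⇒ v_top² = gr = 33.75 m²/s²
Energy from bottom to top (height 2r): ½mv_bot² = ½mv_top² + mg(2r)
v_bot² = gr + 4gr = 5gr = 168.7
v_bot = √(5gr) = 12.99 m/s

v = 13.0 m/s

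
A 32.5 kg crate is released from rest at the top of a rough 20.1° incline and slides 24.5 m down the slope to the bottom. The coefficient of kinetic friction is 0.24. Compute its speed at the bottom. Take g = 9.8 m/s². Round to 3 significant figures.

v = 7.54 m/s

Work–energy: mg(L sinθ) − μ_k(mg cosθ)L = ½mv²
mgh = mgL sinθ = (32.5)(9.8)(24.5)sin20.1° = 2681.7 J
W_f = μ_k mg cosθ · L = (0.24)(32.5)(9.8)cos20.1°·24.5 = 1759 J
½mv² = 2681.7 − 1759 = 922.95 J
v = √(2 × 922.95/32.5) = 7.536 m/s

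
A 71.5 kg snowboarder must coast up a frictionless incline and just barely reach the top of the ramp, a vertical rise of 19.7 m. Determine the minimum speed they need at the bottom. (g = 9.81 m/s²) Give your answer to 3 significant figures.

At the top they are momentarily at rest, so all KE converts to PE: ½mv² = mgh
v = √(2gh) = √(2 × 9.81 × 19.7) = 19.66 m/s

v = 19.7 m/s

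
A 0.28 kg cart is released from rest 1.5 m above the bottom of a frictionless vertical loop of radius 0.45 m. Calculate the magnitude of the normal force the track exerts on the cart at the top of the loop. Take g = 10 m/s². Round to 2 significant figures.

Energy from release to top (height 2r): mgh = ½mv_top² + mg(2r)
v_top² = 2g(h − 2r) = 2(10)(1.5 − 0.9000) = 12.000 m²/s²
At the top, both N and weight point toward the centre: N + mg = mv_top²/r
N = m(v_top²/r − g) = 0.28(12.000/0.45 − 10) = 4.667 N

N = 4.7 N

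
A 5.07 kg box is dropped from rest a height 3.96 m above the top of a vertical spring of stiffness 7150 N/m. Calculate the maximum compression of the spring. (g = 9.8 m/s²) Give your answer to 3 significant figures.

x = 0.242 m

Let x be the compression. The total drop is H + x, and the box is instantaneously at rest at max compression, so energy conservation gives:
mg(H + x) = ½kx²
½(7150)x² − (5.07)(9.8)x − (5.07)(9.8)(3.96) = 0
3575x² − 49.69x − 196.8 = 0
x = [49.69 + √(2469 + 2.8136e+06)]/(2 × 3575) = 0.2417 m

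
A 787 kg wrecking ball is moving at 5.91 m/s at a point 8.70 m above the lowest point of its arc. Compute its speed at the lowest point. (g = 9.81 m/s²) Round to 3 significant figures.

By conservation of mechanical energy, ½mv₀² + mgh = ½mv²
v² = v₀² + 2gh = (5.91)² + 2(9.81)(8.70) = 205.62
v = √205.62 = 14.34 m/s

v = 14.3 m/s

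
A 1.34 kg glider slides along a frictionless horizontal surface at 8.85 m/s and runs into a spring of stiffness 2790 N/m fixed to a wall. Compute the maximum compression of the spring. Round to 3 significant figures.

Conservation of energy between contact and max compression: ½mv² = ½kx²
x = v√(m/k) = 8.85 × √(1.34/2790) = 0.1940 m

x = 0.194 m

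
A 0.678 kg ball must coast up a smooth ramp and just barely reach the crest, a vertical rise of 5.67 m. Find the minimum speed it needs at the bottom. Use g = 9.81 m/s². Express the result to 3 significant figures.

v = 10.5 m/s

At the top it is momentarily at rest, so all KE converts to PE: ½mv² = mgh
v = √(2gh) = √(2 × 9.81 × 5.67) = 10.55 m/s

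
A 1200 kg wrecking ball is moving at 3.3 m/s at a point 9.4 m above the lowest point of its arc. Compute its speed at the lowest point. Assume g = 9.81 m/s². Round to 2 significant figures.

By conservation of mechanical energy, ½mv₀² + mgh = ½mv²
v² = v₀² + 2gh = (3.3)² + 2(9.81)(9.4) = 195.32
v = √195.32 = 13.98 m/s

v = 14 m/s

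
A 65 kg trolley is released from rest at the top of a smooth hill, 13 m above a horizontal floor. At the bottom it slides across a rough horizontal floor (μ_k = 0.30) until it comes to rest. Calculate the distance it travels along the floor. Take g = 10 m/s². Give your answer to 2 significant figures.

Energy at the top = energy at the end + work done against friction:
At rest all PE has been dissipated by friction: mgh = μ_k m g d
d = h/μ_k = 13/0.30 = 43.33 m

d = 43 m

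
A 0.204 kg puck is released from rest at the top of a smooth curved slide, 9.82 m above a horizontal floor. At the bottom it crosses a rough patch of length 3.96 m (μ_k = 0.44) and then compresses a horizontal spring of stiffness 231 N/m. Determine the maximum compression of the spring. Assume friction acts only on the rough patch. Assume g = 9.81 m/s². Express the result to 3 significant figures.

Initial energy: E₁ = mgh = (0.204)(9.81)(9.82) = 19.652 J
Friction removes W_f = μ_k mg d = (0.44)(0.204)(9.81)(3.96) = 3.487 J
Energy reaching the spring: E = 19.652 − 3.487 = 16.165 J
At max compression ½kx² = E ⇒ x = √(2E/k) = √(2 × 16.165/231) = 0.3741 m

x = 0.374 m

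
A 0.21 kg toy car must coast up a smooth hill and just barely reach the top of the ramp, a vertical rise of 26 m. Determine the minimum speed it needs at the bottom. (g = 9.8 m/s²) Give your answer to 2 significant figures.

At the top it is momentarily at rest, so all KE converts to PE: ½mv² = mgh
v = √(2gh) = √(2 × 9.8 × 26) = 22.57 m/s

v = 23 m/s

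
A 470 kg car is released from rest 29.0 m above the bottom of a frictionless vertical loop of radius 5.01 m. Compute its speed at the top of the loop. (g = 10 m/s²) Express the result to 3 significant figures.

Energy conservation: mgh = ½mv_top² + mg(2r)
v_top² = 2g(h − 2r) = 2(10)(29.0 − 10.02) = 379.6
v_top = 19.48 m/s

v = 19.5 m/s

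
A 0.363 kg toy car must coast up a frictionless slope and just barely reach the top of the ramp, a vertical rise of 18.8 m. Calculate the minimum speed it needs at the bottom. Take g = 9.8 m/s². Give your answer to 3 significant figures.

v = 19.2 m/s

At the top it is momentarily at rest, so all KE converts to PE: ½mv² = mgh
v = √(2gh) = √(2 × 9.8 × 18.8) = 19.20 m/s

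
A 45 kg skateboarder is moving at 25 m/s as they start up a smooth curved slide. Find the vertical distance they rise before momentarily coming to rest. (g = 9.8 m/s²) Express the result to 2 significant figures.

h = 32 m

By energy conservation, ½mv² = mgh
h = v²/(2g) = 25²/(2 × 9.8) = 31.89 m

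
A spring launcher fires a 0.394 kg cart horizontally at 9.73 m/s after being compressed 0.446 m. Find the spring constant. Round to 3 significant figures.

½kx² = ½mv²
k = mv²/x² = (0.394)(9.73)²/(0.446)² = 187.5 N/m

k = 188 N/m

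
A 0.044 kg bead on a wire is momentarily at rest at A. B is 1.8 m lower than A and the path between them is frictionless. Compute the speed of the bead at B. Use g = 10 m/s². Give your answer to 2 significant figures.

Mechanical energy is conserved (no friction): mgh = ½mv²
v = √(2gh) = √(2 × 10 × 1.8) = √36.000 = 6.000 m/s

v = 6.0 m/s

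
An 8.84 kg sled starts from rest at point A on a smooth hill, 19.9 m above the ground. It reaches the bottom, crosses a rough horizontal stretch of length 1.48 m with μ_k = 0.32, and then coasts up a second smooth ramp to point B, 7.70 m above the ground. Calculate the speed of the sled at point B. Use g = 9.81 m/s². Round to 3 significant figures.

v = 15.2 m/s

Energy at A: mgh₁ = (8.84)(9.81)(19.9) = 1725.7 J
Friction loss: W_f = μ_k mg d = 41.07 J
At B: ½mv² + mgh₂ = mgh₁ − W_f
½mv² = 1725.7 − 41.07 − 667.75 = 1016.9 J
v = √(2 × 1016.9/8.84) = 15.17 m/s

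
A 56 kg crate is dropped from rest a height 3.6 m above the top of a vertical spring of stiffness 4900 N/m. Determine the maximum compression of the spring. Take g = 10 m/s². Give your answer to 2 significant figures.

x = 1.0 m

Take the reference level at the top of the uncompressed spring. At max compression the crate has fallen H + x and is momentarily at rest:
mg(H + x) = ½kx²
½(4900)x² − (56)(10)x − (56)(10)(3.6) = 0
2450x² − 560.0x − 2016 = 0
x = [560.0 + √(313600 + 1.9757e+07)]/(2 × 2450) = 1.029 m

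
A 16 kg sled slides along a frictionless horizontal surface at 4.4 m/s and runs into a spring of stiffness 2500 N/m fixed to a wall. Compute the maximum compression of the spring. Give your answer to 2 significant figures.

x = 0.35 m

At max compression the sled is momentarily at rest: ½mv² = ½kx²
x = v√(m/k) = 4.4 × √(16/2500) = 0.3520 m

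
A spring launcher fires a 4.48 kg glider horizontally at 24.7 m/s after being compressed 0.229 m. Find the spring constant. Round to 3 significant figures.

k = 52100 N/m

Spring PE at full compression equals KE at release: ½kx² = ½mv²
k = mv²/x² = (4.48)(24.7)²/(0.229)² = 52120 N/m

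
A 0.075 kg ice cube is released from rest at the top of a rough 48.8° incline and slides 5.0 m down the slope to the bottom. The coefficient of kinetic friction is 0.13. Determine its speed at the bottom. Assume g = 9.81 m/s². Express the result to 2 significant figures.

v = 8.1 m/s

Work–energy: mg(L sinθ) − μ_k(mg cosθ)L = ½mv²
mgh = mgL sinθ = (0.075)(9.81)(5.0)sin48.8° = 2.7679 J
W_f = μ_k mg cosθ · L = (0.13)(0.075)(9.81)cos48.8°·5.0 = 0.3150 J
½mv² = 2.7679 − 0.3150 = 2.4529 J
v = √(2 × 2.4529/0.075) = 8.088 m/s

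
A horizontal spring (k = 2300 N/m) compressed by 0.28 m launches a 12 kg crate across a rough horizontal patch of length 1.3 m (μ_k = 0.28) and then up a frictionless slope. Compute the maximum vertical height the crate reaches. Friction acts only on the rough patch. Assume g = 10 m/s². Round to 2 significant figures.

h = 0.39 m

Spring energy: E₀ = ½kx² = ½(2300)(0.28)² = 90.160 J
Friction: W_f = μ_k mg d = (0.28)(12)(10)(1.3) = 43.68 J
Energy at base of ramp: E = 90.160 − 43.68 = 46.480 J
At max height all remaining energy is PE: mgh = E ⇒ h = E/(mg) = 46.480/(12 × 10) = 0.3873 m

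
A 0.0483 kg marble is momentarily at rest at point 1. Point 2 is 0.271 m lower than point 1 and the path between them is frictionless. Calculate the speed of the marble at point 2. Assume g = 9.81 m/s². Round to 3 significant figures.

v = 2.31 m/s

Mechanical energy is conserved (no friction): mgh = ½mv²
The mass cancels from both sides.
v = √(2gh) = √(2 × 9.81 × 0.271) = √5.3170 = 2.306 m/s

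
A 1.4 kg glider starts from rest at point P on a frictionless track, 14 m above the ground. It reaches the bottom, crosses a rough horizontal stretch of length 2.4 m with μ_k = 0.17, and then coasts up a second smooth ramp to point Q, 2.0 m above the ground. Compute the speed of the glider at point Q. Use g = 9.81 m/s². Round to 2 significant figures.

Energy at P: mgh₁ = (1.4)(9.81)(14) = 192.28 J
Friction loss: W_f = μ_k mg d = 5.603 J
At Q: ½mv² + mgh₂ = mgh₁ − W_f
½mv² = 192.28 − 5.603 − 27.468 = 159.20 J
v = √(2 × 159.20/1.4) = 15.08 m/s

v = 15 m/s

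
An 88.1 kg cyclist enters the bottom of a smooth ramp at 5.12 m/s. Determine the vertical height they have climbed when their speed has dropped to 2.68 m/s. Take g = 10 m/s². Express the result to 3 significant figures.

Conservation of energy: ½mv₁² = ½mv₂² + mgh
h = (v₁² − v₂²)/(2g) = (5.12² − 2.68²)/(2 × 10) = 0.9516 m

h = 0.952 m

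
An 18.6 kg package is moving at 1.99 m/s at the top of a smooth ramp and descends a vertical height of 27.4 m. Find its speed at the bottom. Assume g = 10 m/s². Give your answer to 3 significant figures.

By conservation of mechanical energy, ½mv₀² + mgh = ½mv²
The mass cancels from both sides.
v² = v₀² + 2gh = (1.99)² + 2(10)(27.4) = 551.96
v = √551.96 = 23.49 m/s

v = 23.5 m/s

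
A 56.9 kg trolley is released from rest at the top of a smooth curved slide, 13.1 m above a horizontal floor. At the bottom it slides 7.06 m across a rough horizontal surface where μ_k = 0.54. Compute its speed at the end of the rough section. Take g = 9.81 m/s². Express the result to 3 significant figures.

v = 13.5 m/s

Energy at the top = energy at the end + work done against friction:
mgh = ½mv² + μ_k m g d
W_f = μ_k mg d = (0.54)(56.9)(9.81)(7.06) = 2128 J
½mv² = mgh − W_f = 7312.3 − 2128 = 5184.2 J
v = √(2 × 5184.2/56.9) = 13.50 m/s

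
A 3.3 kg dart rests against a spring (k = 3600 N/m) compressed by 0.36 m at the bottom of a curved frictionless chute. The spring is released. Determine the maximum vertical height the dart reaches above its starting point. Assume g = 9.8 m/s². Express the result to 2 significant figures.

Energy conservation from release to the highest point: ½kx² = mgh
h = kx²/(2mg) = (3600)(0.36)²/(2 × 3.3 × 9.8) = 7.213 m

h = 7.2 m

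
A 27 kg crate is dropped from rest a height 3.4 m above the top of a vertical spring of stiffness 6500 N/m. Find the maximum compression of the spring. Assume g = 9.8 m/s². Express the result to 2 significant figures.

Let x be the compression. The total drop is H + x, and the crate is instantaneously at rest at max compression, so energy conservation gives:
mg(H + x) = ½kx²
½(6500)x² − (27)(9.8)x − (27)(9.8)(3.4) = 0
3250x² − 264.6x − 899.6 = 0
x = [264.6 + √(70013 + 1.1695e+07)]/(2 × 3250) = 0.5684 m

x = 0.57 m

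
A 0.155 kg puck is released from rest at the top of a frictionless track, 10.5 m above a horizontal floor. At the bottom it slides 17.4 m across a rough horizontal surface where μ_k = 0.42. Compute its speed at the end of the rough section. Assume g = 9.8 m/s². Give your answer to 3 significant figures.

Applying the work–energy principle:
mgh = ½mv² + μ_k m g d
W_f = μ_k mg d = (0.42)(0.155)(9.8)(17.4) = 11.10 J
½mv² = mgh − W_f = 15.950 − 11.10 = 4.8486 J
v = √(2 × 4.8486/0.155) = 7.910 m/s

v = 7.91 m/s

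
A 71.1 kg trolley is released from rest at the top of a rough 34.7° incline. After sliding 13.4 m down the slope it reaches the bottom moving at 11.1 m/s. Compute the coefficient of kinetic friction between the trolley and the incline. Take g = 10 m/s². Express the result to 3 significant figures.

mgh = ½mv² + μ_k (mg cosθ) L, with h = L sinθ
mgL sinθ = 5423.8 J; ½mv² = 4380.1 J
W_f = 5423.8 − 4380.1 = 1044 J
μ_k = W_f/(mg cosθ · L) = 1044/(584.5 × 13.4) = 0.1332

μ_k = 0.133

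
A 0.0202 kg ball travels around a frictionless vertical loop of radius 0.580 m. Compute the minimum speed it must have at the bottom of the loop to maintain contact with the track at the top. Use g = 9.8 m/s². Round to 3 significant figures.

At the top: mg = mv_top²/r ⇒ v_top² = gr = 5.684 m²/s²
Energy from bottom to top (height 2r): ½mv_bot² = ½mv_top² + mg(2r)
v_bot² = gr + 4gr = 5gr = 28.42
v_bot = √(5gr) = 5.331 m/s

v = 5.33 m/s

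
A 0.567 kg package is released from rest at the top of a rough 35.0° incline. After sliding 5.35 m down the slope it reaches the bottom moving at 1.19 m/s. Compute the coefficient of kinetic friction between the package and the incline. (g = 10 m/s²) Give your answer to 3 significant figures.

The energy dissipated by friction is the PE lost minus the KE gained:
mgL sinθ = 17.399 J; ½mv² = 0.40146 J
W_f = 17.399 − 0.40146 = 17.00 J
μ_k = W_f/(mg cosθ · L) = 17.00/(4.645 × 5.35) = 0.6841

μ_k = 0.684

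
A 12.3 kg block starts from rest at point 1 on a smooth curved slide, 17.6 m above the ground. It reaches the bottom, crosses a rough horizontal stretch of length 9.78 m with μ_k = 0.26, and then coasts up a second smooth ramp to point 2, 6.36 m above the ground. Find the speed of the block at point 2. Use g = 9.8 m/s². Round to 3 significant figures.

Energy at 1: mgh₁ = (12.3)(9.8)(17.6) = 2121.5 J
Friction loss: W_f = μ_k mg d = 306.5 J
At 2: ½mv² + mgh₂ = mgh₁ − W_f
½mv² = 2121.5 − 306.5 − 766.63 = 1048.4 J
v = √(2 × 1048.4/12.3) = 13.06 m/s

v = 13.1 m/s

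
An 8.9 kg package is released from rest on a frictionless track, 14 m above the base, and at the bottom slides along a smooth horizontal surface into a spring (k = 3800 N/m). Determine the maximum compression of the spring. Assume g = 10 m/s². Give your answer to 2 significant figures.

Gravitational PE at the top equals spring PE at max compression: mgh = ½kx²
x = √(2mgh/k) = √(2 × 8.9 × 10 × 14 / 3800) = 0.8098 m

x = 0.81 m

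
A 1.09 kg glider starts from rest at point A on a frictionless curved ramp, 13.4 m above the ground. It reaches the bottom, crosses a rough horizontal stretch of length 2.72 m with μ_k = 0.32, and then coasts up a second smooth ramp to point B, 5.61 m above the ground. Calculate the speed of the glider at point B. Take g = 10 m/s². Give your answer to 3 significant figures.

v = 11.8 m/s

Energy at A: mgh₁ = (1.09)(10)(13.4) = 146.06 J
Friction loss: W_f = μ_k mg d = 9.487 J
At B: ½mv² + mgh₂ = mgh₁ − W_f
½mv² = 146.06 − 9.487 − 61.149 = 75.424 J
v = √(2 × 75.424/1.09) = 11.76 m/s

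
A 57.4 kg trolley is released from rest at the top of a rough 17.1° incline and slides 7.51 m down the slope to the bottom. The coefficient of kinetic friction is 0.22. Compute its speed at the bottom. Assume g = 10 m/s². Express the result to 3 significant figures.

Energy: mgh = ½mv² + W_f, with h = L sinθ and W_f = μ_k (mg cosθ) L
mgh = mgL sinθ = (57.4)(10)(7.51)sin17.1° = 1267.5 J
W_f = μ_k mg cosθ · L = (0.22)(57.4)(10)cos17.1°·7.51 = 906.4 J
½mv² = 1267.5 − 906.4 = 361.09 J
v = √(2 × 361.09/57.4) = 3.547 m/s

v = 3.55 m/s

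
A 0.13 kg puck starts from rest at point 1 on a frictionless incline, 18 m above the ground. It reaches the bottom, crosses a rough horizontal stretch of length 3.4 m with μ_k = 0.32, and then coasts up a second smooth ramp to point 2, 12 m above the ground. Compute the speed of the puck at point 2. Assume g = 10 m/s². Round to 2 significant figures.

Energy at 1: mgh₁ = (0.13)(10)(18) = 23.400 J
Friction loss: W_f = μ_k mg d = 1.414 J
At 2: ½mv² + mgh₂ = mgh₁ − W_f
½mv² = 23.400 − 1.414 − 15.600 = 6.3856 J
v = √(2 × 6.3856/0.13) = 9.912 m/s

v = 9.9 m/s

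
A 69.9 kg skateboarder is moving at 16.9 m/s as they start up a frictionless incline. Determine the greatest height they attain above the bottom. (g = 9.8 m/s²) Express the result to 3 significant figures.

h = 14.6 m

By energy conservation, ½mv² = mgh
h = v²/(2g) = 16.9²/(2 × 9.8) = 14.57 m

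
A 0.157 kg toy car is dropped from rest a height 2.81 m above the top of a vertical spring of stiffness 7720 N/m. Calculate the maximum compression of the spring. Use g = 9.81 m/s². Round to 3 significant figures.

x = 0.0337 m

Take the reference level at the top of the uncompressed spring. At max compression the car has fallen H + x and is momentarily at rest:
mg(H + x) = ½kx²
½(7720)x² − (0.157)(9.81)x − (0.157)(9.81)(2.81) = 0
3860x² − 1.540x − 4.328 = 0
x = [1.540 + √(2.372 + 66822)]/(2 × 3860) = 0.03368 m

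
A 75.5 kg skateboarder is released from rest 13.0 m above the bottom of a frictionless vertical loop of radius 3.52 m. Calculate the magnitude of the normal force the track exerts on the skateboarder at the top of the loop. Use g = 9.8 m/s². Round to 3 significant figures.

Energy from release to top (height 2r): mgh = ½mv_top² + mg(2r)
v_top² = 2g(h − 2r) = 2(9.8)(13.0 − 7.040) = 116.82 m²/s²
At the top, both N and weight point toward the centre: N + mg = mv_top²/r
N = m(v_top²/r − g) = 75.5(116.82/3.52 − 9.8) = 1766 N

N = 1770 N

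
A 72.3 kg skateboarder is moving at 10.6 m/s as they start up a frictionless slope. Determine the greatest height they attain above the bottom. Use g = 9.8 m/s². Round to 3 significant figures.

By energy conservation, ½mv² = mgh
h = v²/(2g) = 10.6²/(2 × 9.8) = 5.733 m

h = 5.73 m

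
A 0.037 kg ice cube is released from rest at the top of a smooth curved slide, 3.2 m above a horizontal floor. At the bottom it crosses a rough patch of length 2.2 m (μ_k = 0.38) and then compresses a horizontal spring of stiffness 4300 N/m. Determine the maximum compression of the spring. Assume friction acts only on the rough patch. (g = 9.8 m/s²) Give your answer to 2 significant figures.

Initial energy: E₁ = mgh = (0.037)(9.8)(3.2) = 1.1603 J
Friction removes W_f = μ_k mg d = (0.38)(0.037)(9.8)(2.2) = 0.3031 J
Energy reaching the spring: E = 1.1603 − 0.3031 = 0.85719 J
At max compression ½kx² = E ⇒ x = √(2E/k) = √(2 × 0.85719/4300) = 0.01997 m

x = 0.020 m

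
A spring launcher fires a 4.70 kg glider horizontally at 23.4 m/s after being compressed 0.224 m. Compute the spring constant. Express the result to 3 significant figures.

½kx² = ½mv²
k = mv²/x² = (4.70)(23.4)²/(0.224)² = 51290 N/m

k = 51300 N/m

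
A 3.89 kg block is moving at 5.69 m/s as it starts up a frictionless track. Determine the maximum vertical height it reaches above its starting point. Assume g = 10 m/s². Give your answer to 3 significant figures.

Setting KE at the bottom equal to PE gained: ½mv² = mgh
h = v²/(2g) = 5.69²/(2 × 10) = 1.619 m

h = 1.62 m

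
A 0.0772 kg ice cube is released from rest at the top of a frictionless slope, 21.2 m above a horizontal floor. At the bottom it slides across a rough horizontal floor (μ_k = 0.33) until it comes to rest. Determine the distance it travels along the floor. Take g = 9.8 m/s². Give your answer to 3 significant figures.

Energy bookkeeping (friction removes W_f = μ_k N d):
At rest all PE has been dissipated by friction: mgh = μ_k m g d
d = h/μ_k = 21.2/0.33 = 64.24 m

d = 64.2 m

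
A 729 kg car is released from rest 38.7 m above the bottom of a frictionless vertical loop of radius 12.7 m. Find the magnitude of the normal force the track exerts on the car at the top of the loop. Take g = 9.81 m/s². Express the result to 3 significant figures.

N = 7830 N

Energy from release to top (height 2r): mgh = ½mv_top² + mg(2r)
v_top² = 2g(h − 2r) = 2(9.81)(38.7 − 25.40) = 260.95 m²/s²
At the top, both N and weight point toward the centre: N + mg = mv_top²/r
N = m(v_top²/r − g) = 729(260.95/12.7 − 9.81) = 7827 N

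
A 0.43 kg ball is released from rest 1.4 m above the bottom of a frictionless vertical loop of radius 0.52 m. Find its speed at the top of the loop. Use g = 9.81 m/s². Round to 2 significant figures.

v = 2.7 m/s

Energy conservation: mgh = ½mv_top² + mg(2r)
v_top² = 2g(h − 2r) = 2(9.81)(1.4 − 1.040) = 7.063
v_top = 2.658 m/s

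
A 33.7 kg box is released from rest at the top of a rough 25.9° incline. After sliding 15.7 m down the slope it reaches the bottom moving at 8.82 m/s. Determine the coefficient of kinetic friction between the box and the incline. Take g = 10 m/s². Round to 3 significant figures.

μ_k = 0.210

The energy dissipated by friction is the PE lost minus the KE gained:
mgL sinθ = 2311.1 J; ½mv² = 1310.8 J
W_f = 2311.1 − 1310.8 = 1000 J
μ_k = W_f/(mg cosθ · L) = 1000/(303.2 × 15.7) = 0.2102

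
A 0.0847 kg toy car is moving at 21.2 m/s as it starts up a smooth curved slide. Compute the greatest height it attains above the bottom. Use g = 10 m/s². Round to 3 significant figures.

h = 22.5 m

By energy conservation, ½mv² = mgh
h = v²/(2g) = 21.2²/(2 × 10) = 22.47 m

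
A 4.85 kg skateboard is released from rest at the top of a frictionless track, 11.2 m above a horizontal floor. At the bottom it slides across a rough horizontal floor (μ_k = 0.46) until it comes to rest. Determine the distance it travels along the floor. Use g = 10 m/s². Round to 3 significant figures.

d = 24.3 m

Energy bookkeeping (friction removes W_f = μ_k N d):
At rest all PE has been dissipated by friction: mgh = μ_k m g d
d = h/μ_k = 11.2/0.46 = 24.35 m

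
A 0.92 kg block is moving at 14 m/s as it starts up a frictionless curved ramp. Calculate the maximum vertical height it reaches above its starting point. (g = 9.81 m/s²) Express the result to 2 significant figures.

h = 10 m

Setting KE at the bottom equal to PE gained: ½mv² = mgh
h = v²/(2g) = 14²/(2 × 9.81) = 9.990 m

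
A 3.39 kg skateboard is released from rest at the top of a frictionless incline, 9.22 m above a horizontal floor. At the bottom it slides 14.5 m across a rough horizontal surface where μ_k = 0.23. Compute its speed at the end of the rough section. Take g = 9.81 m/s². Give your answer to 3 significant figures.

v = 10.7 m/s

Energy at the top = energy at the end + work done against friction:
mgh = ½mv² + μ_k m g d
W_f = μ_k mg d = (0.23)(3.39)(9.81)(14.5) = 110.9 J
½mv² = mgh − W_f = 306.62 − 110.9 = 195.71 J
v = √(2 × 195.71/3.39) = 10.75 m/s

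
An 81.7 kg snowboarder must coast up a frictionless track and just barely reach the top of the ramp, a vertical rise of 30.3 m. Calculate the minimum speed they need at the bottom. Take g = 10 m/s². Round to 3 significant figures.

v = 24.6 m/s

At the top they are momentarily at rest, so all KE converts to PE: ½mv² = mgh
v = √(2gh) = √(2 × 10 × 30.3) = 24.62 m/s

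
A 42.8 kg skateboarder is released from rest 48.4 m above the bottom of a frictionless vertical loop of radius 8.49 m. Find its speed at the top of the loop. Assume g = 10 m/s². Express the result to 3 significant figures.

v = 25.1 m/s

Energy conservation: mgh = ½mv_top² + mg(2r)
v_top² = 2g(h − 2r) = 2(10)(48.4 − 16.98) = 628.4
v_top = 25.07 m/s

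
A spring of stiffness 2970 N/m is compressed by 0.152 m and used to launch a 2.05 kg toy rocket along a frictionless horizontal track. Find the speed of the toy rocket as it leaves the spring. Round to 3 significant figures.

Spring PE converts entirely to kinetic energy: ½kx² = ½mv²
v = x√(k/m) = 0.152 × √(2970/2.05) = 5.786 m/s

v = 5.79 m/s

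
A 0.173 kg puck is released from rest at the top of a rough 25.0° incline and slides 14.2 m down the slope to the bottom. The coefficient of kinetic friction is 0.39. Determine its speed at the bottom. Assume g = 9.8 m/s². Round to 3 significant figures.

Energy: mgh = ½mv² + W_f, with h = L sinθ and W_f = μ_k (mg cosθ) L
mgh = mgL sinθ = (0.173)(9.8)(14.2)sin25.0° = 10.174 J
W_f = μ_k mg cosθ · L = (0.39)(0.173)(9.8)cos25.0°·14.2 = 8.509 J
½mv² = 10.174 − 8.509 = 1.6650 J
v = √(2 × 1.6650/0.173) = 4.387 m/s

v = 4.39 m/s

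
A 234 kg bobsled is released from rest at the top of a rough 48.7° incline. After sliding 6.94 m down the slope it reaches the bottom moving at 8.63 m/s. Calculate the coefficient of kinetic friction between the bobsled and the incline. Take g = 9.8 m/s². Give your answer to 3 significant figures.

The energy dissipated by friction is the PE lost minus the KE gained:
mgL sinθ = 11956 J; ½mv² = 8713.8 J
W_f = 11956 − 8713.8 = 3242 J
μ_k = W_f/(mg cosθ · L) = 3242/(1514 × 6.94) = 0.3087

μ_k = 0.309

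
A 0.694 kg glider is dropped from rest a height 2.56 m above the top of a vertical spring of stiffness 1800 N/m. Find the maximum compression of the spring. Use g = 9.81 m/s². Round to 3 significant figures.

Let x be the compression. The total drop is H + x, and the glider is instantaneously at rest at max compression, so energy conservation gives:
mg(H + x) = ½kx²
½(1800)x² − (0.694)(9.81)x − (0.694)(9.81)(2.56) = 0
900.0x² − 6.808x − 17.43 = 0
x = [6.808 + √(46.35 + 62744)]/(2 × 900.0) = 0.1430 m

x = 0.143 m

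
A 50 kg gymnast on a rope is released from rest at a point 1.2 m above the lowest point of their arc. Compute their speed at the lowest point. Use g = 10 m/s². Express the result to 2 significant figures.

v = 4.9 m/s

Mechanical energy is conserved (no friction): mgh = ½mv²
v = √(2gh) = √(2 × 10 × 1.2) = √24.000 = 4.899 m/s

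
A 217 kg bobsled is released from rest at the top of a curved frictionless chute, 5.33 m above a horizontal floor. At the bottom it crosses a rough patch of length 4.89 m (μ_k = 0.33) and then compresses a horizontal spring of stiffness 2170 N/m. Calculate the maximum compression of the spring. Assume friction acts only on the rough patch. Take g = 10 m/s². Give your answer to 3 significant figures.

x = 2.73 m

Initial energy: E₁ = mgh = (217)(10)(5.33) = 11566 J
Friction removes W_f = μ_k mg d = (0.33)(217)(10)(4.89) = 3502 J
Energy reaching the spring: E = 11566 − 3502 = 8064.4 J
At max compression ½kx² = E ⇒ x = √(2E/k) = √(2 × 8064.4/2170) = 2.726 m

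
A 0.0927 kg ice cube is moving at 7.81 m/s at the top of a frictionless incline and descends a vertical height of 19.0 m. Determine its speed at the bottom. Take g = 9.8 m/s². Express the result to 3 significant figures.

By conservation of mechanical energy, ½mv₀² + mgh = ½mv²
The mass cancels from both sides.
v² = v₀² + 2gh = (7.81)² + 2(9.8)(19.0) = 433.40
v = √433.40 = 20.82 m/s

v = 20.8 m/s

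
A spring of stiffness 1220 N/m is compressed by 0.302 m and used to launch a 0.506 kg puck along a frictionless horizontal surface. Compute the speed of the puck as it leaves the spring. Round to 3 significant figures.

v = 14.8 m/s

Spring PE converts entirely to kinetic energy: ½kx² = ½mv²
v = x√(k/m) = 0.302 × √(1220/0.506) = 14.83 m/s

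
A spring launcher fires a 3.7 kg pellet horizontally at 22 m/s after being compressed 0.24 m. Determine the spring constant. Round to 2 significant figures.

k = 31000 N/m

Spring PE at full compression equals KE at release: ½kx² = ½mv²
k = mv²/x² = (3.7)(22)²/(0.24)² = 31090 N/m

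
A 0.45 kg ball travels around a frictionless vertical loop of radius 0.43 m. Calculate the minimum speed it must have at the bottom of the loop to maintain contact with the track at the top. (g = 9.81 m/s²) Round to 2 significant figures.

At the top: mg = mv_top²/r ⇒ v_top² = gr = 4.218 m²/s²
Energy from bottom to top (height 2r): ½mv_bot² = ½mv_top² + mg(2r)
v_bot² = gr + 4gr = 5gr = 21.09
v_bot = √(5gr) = 4.593 m/s

v = 4.6 m/s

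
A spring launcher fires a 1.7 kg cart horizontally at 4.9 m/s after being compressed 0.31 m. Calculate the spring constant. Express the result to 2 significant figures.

k = 420 N/m

½kx² = ½mv²
k = mv²/x² = (1.7)(4.9)²/(0.31)² = 424.7 N/m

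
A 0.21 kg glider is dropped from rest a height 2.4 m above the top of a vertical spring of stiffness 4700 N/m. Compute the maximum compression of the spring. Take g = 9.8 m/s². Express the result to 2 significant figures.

x = 0.046 m

Take the reference level at the top of the uncompressed spring. At max compression the glider has fallen H + x and is momentarily at rest:
mg(H + x) = ½kx²
½(4700)x² − (0.21)(9.8)x − (0.21)(9.8)(2.4) = 0
2350x² − 2.058x − 4.939 = 0
x = [2.058 + √(4.235 + 46428)]/(2 × 2350) = 0.04629 m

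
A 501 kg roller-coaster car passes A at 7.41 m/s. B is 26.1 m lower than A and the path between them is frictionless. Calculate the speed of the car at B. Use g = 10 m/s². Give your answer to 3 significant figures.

v = 24.0 m/s

Equating total energy at the two states: ½mv₀² + mgh = ½mv²
The mass cancels from both sides.
v² = v₀² + 2gh = (7.41)² + 2(10)(26.1) = 576.91
v = √576.91 = 24.02 m/s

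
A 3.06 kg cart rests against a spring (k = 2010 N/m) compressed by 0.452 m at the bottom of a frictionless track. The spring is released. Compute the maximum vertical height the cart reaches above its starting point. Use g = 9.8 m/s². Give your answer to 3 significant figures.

All spring PE becomes gravitational PE at the highest point: ½kx² = mgh
h = kx²/(2mg) = (2010)(0.452)²/(2 × 3.06 × 9.8) = 6.847 m

h = 6.85 m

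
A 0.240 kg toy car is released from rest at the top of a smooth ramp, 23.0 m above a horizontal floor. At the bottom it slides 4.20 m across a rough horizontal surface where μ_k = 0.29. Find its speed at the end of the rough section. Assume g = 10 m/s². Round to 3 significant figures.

v = 20.9 m/s

Energy bookkeeping (friction removes W_f = μ_k N d):
mgh = ½mv² + μ_k m g d
W_f = μ_k mg d = (0.29)(0.240)(10)(4.20) = 2.923 J
½mv² = mgh − W_f = 55.200 − 2.923 = 52.277 J
v = √(2 × 52.277/0.240) = 20.87 m/s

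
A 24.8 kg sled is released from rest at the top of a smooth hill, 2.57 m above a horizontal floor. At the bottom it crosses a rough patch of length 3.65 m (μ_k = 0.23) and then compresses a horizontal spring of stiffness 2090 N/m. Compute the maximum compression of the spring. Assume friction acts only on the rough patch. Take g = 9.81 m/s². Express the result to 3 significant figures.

Initial energy: E₁ = mgh = (24.8)(9.81)(2.57) = 625.25 J
Friction removes W_f = μ_k mg d = (0.23)(24.8)(9.81)(3.65) = 204.2 J
Energy reaching the spring: E = 625.25 − 204.2 = 421.01 J
At max compression ½kx² = E ⇒ x = √(2E/k) = √(2 × 421.01/2090) = 0.6347 m

x = 0.635 m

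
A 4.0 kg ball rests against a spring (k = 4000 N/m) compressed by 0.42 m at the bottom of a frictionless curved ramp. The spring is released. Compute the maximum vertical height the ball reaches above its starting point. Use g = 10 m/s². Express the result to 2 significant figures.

h = 8.8 m

Energy conservation from release to the highest point: ½kx² = mgh
h = kx²/(2mg) = (4000)(0.42)²/(2 × 4.0 × 10) = 8.820 m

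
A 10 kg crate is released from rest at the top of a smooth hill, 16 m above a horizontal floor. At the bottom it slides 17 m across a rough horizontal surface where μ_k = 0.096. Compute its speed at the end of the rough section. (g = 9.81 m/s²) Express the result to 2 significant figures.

Energy at the top = energy at the end + work done against friction:
mgh = ½mv² + μ_k m g d
W_f = μ_k mg d = (0.096)(10)(9.81)(17) = 160.1 J
½mv² = mgh − W_f = 1569.6 − 160.1 = 1409.5 J
v = √(2 × 1409.5/10) = 16.79 m/s

v = 17 m/s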